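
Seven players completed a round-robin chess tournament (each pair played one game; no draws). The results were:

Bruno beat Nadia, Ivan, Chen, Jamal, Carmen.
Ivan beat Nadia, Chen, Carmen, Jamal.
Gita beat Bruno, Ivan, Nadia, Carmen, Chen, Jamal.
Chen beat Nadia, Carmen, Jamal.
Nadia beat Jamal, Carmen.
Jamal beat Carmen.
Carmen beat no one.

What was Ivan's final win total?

Ivan's results: beat Nadia, Chen, Jamal, Carmen; lost to Gita, Bruno.
That is 4 wins.

4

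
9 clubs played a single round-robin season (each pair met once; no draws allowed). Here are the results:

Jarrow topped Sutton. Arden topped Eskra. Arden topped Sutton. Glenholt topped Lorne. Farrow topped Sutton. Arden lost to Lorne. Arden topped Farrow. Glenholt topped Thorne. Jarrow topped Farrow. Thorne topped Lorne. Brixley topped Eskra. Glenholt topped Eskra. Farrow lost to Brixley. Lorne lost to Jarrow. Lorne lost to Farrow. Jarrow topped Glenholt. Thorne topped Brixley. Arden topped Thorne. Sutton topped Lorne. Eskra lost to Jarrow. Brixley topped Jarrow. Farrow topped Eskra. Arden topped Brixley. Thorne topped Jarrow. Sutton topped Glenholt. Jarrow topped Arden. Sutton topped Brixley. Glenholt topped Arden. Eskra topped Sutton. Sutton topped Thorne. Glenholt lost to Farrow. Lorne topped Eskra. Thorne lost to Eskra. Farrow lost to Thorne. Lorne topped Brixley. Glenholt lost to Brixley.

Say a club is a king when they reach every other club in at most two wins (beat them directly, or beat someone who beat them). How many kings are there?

Glenholt reaches everyone (king).
Brixley reaches everyone (king).
Arden reaches everyone (king).
Sutton reaches everyone (king).
Eskra cannot reach Arden in two steps.
Farrow cannot reach Jarrow in two steps.
Jarrow reaches everyone (king).
Thorne reaches everyone (king).
Lorne reaches everyone (king).
Kings: Glenholt, Brixley, Arden, Sutton, Jarrow, Thorne, Lorne — 7.

7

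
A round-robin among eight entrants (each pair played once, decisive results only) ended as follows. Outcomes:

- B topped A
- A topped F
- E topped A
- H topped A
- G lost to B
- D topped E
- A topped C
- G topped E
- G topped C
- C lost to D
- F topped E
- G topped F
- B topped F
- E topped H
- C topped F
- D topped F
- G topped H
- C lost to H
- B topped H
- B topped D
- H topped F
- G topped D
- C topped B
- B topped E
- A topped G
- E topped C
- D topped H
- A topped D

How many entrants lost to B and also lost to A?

B beat: A, D, E, F, G, H.
A beat: C, D, F, G.
Both beat: D, F, G — 3.

3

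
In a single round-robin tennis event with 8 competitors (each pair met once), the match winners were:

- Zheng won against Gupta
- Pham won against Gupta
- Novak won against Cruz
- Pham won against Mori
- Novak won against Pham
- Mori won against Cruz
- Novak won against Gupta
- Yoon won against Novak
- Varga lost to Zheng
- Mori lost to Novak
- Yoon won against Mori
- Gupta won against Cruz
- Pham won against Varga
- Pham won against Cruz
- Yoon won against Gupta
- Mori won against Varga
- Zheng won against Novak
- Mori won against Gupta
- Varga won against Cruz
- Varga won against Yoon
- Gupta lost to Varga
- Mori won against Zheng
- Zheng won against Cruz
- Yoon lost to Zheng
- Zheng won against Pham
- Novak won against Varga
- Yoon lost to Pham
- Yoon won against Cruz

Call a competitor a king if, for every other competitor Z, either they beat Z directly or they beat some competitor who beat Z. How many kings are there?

5

Zheng reaches everyone (king).
Pham reaches everyone (king).
Yoon reaches everyone (king).
Cruz cannot reach Zheng, Pham, Yoon, Gupta, Mori, Varga, Novak in two steps.
Gupta cannot reach Zheng, Pham, Yoon, Mori, Varga, Novak in two steps.
Mori reaches everyone (king).
Varga cannot reach Zheng, Pham in two steps.
Novak reaches everyone (king).
Kings: Zheng, Pham, Yoon, Mori, Novak — 5.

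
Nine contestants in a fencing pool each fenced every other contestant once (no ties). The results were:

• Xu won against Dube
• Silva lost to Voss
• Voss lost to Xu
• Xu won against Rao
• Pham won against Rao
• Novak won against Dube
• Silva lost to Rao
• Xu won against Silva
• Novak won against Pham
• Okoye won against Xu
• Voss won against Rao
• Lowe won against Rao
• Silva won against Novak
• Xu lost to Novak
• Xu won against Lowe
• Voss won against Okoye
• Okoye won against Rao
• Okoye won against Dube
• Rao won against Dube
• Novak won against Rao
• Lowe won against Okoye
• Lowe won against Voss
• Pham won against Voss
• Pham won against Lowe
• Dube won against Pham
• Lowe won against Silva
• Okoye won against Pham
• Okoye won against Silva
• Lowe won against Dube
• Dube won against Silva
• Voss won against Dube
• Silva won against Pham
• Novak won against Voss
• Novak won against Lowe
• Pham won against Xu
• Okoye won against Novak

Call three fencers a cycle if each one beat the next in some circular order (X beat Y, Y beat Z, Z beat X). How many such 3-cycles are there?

19

Win totals: Lowe 5, Pham 4, Silva 2, Okoye 6, Rao 2, Dube 2, Xu 5, Novak 6, Voss 4.
A fencer with w wins dominates both others in C(w,2) triples; summing gives 10 + 6 + 1 + 15 + 1 + 1 + 10 + 15 + 6 = 65 transitive triples.
Total triples C(9,3) = 84, so cyclic triples = 84 − 65 = 19.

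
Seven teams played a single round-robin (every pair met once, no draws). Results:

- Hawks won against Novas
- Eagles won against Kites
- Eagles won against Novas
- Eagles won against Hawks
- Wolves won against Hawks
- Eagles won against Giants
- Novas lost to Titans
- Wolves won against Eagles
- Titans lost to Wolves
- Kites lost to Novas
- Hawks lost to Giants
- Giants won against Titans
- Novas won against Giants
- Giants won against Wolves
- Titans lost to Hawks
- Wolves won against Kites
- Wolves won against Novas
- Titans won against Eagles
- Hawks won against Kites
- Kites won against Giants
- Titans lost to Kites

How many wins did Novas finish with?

Novas' results: beat Kites, Giants; lost to Titans, Eagles, Wolves, Hawks.
That is 2 wins.

2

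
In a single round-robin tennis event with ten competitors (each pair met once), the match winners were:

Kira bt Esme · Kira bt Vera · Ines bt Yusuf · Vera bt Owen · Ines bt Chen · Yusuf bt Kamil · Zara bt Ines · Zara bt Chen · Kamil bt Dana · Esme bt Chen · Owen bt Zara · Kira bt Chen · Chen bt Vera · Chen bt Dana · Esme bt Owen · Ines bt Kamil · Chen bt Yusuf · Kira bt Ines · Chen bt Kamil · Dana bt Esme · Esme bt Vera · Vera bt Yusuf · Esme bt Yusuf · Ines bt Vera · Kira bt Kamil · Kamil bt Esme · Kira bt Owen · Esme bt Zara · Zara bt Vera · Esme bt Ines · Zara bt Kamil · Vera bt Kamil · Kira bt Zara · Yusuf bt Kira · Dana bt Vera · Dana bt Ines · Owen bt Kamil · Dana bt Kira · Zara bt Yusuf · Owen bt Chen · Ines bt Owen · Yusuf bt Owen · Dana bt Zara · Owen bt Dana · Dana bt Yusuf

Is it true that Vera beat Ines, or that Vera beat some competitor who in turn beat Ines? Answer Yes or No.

No

Vera did not beat Ines directly.
Vera beat Yusuf, Owen, Kamil, but each of them lost to Ines. No two-step path.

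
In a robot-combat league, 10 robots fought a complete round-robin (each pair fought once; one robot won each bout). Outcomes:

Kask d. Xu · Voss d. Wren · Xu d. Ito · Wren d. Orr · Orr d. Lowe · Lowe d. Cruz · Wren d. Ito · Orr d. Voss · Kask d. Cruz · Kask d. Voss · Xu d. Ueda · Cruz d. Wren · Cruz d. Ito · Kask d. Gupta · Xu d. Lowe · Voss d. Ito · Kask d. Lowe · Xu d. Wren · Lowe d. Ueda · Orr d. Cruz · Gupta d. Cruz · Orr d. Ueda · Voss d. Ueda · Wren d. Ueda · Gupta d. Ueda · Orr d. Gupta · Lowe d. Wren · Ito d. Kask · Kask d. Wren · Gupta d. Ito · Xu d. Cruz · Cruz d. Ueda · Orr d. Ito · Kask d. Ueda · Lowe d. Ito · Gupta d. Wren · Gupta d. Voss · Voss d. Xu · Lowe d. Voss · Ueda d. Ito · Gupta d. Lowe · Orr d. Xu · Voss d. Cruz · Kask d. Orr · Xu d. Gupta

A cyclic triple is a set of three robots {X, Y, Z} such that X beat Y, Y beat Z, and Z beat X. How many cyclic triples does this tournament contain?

15

Win totals: Xu 6, Ito 1, Wren 3, Kask 8, Gupta 6, Orr 7, Lowe 5, Ueda 1, Voss 5, Cruz 3.
A robot with w wins dominates both others in C(w,2) triples; summing gives 15 + 0 + 3 + 28 + 15 + 21 + 10 + 0 + 10 + 3 = 105 transitive triples.
Total triples C(10,3) = 120, so cyclic triples = 120 − 105 = 15.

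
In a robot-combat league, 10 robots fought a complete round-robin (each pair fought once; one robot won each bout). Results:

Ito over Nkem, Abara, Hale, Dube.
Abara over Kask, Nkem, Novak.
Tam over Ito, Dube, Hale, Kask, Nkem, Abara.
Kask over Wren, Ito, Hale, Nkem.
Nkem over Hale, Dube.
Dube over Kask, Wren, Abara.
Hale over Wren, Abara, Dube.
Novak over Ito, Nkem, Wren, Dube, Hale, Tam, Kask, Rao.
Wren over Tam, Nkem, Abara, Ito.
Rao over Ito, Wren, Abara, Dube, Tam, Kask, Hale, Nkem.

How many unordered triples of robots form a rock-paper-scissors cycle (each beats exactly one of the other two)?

Win totals: Nkem 2, Kask 4, Abara 3, Novak 8, Dube 3, Ito 4, Hale 3, Tam 6, Rao 8, Wren 4.
A robot with w wins dominates both others in C(w,2) triples; summing gives 1 + 6 + 3 + 28 + 3 + 6 + 3 + 15 + 28 + 6 = 99 transitive triples.
Total triples C(10,3) = 120, so cyclic triples = 120 − 99 = 21.

21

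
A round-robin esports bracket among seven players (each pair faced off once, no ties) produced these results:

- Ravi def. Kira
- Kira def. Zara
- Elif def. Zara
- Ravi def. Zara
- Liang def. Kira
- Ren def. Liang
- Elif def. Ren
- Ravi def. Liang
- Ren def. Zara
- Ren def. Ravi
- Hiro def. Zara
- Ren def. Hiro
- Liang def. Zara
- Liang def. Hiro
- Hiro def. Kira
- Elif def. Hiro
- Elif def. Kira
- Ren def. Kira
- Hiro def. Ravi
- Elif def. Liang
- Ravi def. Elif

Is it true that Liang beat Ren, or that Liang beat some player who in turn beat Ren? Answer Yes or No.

No

Liang did not beat Ren directly.
Liang beat Kira, Zara, Hiro, but each of them lost to Ren. No two-step path.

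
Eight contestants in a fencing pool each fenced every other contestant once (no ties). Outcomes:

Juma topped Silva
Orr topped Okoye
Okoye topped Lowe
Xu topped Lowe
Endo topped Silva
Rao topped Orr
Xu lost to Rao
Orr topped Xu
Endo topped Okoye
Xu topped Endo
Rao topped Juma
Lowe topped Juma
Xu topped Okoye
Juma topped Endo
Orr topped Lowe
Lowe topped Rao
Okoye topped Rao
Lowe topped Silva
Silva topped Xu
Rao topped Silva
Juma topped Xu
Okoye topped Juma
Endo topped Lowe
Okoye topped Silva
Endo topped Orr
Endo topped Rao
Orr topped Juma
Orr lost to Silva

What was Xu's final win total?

Xu's results: beat Lowe, Endo, Okoye; lost to Juma, Orr, Rao, Silva.
That is 3 wins.

3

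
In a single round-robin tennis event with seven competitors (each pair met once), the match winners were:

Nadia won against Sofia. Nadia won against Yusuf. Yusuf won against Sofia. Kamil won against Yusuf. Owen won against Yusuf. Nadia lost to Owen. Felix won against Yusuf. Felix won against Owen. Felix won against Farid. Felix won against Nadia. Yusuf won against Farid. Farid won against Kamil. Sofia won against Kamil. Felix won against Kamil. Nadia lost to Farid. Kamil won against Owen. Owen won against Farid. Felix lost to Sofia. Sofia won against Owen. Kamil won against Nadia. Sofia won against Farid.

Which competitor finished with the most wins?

Felix

Win totals: Farid 2, Felix 5, Sofia 4, Kamil 3, Yusuf 2, Owen 3, Nadia 2.
Felix leads with 5 wins (next highest: 4).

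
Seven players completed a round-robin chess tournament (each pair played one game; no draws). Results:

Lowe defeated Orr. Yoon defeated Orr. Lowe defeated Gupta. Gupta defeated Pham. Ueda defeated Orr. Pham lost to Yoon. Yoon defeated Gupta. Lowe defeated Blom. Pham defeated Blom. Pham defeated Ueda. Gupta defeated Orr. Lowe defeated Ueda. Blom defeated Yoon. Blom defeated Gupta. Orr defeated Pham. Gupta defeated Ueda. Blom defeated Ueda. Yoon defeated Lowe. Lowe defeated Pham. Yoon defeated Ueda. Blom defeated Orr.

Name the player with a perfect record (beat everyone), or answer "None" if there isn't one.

None

Highest win total is Yoon with 5 (out of 6 possible).
Yoon lost to Blom, so no player went undefeated.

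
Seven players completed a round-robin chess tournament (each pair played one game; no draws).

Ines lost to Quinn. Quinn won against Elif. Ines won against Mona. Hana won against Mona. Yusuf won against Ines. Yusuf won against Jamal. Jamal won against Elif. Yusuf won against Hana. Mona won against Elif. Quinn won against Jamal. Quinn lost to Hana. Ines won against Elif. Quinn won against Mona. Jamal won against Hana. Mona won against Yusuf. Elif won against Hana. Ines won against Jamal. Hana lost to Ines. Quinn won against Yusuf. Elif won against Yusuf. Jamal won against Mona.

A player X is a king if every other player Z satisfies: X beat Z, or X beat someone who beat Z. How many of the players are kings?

Elif reaches everyone (king).
Ines reaches everyone (king).
Quinn reaches everyone (king).
Jamal cannot reach Ines in two steps.
Yusuf reaches everyone (king).
Hana reaches everyone (king).
Mona cannot reach Quinn in two steps.
Kings: Elif, Ines, Quinn, Yusuf, Hana — 5.

5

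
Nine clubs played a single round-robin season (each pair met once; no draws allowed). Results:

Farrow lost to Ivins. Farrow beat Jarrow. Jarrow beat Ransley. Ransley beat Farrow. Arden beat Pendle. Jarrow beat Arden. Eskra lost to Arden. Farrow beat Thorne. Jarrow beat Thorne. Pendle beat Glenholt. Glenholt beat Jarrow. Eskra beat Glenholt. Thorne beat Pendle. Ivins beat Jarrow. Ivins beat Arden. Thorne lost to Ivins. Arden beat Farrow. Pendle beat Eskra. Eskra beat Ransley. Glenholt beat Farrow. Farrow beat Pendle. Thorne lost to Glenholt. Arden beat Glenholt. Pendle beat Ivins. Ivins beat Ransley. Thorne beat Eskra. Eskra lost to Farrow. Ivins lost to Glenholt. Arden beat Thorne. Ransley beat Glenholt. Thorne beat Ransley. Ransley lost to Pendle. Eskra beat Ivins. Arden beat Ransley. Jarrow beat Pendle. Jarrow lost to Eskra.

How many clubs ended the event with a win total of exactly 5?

Win totals: Thorne 3, Glenholt 4, Arden 6, Jarrow 4, Pendle 4, Ivins 5, Ransley 2, Farrow 4, Eskra 4.
Exactly 5: Ivins — 1 club.

1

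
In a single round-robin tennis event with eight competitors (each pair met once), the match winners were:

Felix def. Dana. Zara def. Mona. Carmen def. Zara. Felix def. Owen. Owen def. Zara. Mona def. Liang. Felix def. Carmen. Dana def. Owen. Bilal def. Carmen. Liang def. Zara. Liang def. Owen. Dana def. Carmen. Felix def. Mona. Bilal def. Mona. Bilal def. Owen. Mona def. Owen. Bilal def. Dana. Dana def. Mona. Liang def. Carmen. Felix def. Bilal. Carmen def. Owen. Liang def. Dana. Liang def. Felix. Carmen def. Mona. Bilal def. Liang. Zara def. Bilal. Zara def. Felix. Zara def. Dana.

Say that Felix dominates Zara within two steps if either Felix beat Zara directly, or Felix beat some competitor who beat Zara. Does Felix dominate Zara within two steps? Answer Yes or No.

Felix did not beat Zara directly.
Felix beat Mona, Bilal, Dana, Owen, Carmen. Of those, Owen beat Zara.

Yes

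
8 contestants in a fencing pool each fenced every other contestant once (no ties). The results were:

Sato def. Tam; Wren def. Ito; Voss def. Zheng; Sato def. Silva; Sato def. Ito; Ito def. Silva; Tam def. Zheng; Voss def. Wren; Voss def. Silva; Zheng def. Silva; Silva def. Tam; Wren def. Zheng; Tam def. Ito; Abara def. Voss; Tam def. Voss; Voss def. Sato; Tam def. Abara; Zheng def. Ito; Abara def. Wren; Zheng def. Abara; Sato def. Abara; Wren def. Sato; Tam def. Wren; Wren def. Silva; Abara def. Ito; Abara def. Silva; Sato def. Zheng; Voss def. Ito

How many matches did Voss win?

5

Voss' results: beat Sato, Silva, Zheng, Wren, Ito; lost to Tam, Abara.
That is 5 wins.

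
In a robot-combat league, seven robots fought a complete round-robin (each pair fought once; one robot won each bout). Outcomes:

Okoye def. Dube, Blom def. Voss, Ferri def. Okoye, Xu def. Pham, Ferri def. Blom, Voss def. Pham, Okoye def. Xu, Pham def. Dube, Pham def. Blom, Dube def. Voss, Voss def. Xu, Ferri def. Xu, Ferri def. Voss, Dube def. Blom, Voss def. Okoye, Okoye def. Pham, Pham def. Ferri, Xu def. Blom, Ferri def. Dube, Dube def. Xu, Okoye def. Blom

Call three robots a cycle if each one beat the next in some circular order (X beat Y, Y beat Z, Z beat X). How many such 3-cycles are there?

9

Win totals: Pham 3, Ferri 5, Dube 3, Okoye 4, Voss 3, Blom 1, Xu 2.
A robot with w wins dominates both others in C(w,2) triples; summing gives 3 + 10 + 3 + 6 + 3 + 0 + 1 = 26 transitive triples.
Total triples C(7,3) = 35, so cyclic triples = 35 − 26 = 9.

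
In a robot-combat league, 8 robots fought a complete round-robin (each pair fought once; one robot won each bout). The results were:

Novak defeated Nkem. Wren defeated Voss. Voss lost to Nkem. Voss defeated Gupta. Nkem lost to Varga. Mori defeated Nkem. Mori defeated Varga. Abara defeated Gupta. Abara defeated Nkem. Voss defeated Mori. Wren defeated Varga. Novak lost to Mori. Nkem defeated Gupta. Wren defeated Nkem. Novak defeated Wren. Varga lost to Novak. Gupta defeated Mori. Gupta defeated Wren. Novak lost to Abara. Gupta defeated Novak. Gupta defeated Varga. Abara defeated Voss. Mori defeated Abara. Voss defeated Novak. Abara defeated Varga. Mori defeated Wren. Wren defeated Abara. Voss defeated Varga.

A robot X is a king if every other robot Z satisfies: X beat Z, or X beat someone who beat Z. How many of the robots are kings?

Gupta reaches everyone (king).
Nkem cannot reach Abara in two steps.
Wren reaches everyone (king).
Novak cannot reach Mori in two steps.
Varga cannot reach Wren, Novak, Abara, Mori in two steps.
Abara reaches everyone (king).
Voss reaches everyone (king).
Mori reaches everyone (king).
Kings: Gupta, Wren, Abara, Voss, Mori — 5.

5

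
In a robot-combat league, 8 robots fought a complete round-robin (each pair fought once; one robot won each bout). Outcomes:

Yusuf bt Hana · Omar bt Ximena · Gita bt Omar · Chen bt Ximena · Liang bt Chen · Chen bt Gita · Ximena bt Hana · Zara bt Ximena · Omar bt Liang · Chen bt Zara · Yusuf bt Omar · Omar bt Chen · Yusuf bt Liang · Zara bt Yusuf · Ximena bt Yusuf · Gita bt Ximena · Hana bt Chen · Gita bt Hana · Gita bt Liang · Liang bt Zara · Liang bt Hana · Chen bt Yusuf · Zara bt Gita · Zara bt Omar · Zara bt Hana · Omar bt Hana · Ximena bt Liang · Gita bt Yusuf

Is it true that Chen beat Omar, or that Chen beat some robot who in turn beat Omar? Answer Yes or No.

Chen did not beat Omar directly.
Chen beat Zara, Yusuf, Gita, Ximena. Of those, Zara beat Omar.

Yes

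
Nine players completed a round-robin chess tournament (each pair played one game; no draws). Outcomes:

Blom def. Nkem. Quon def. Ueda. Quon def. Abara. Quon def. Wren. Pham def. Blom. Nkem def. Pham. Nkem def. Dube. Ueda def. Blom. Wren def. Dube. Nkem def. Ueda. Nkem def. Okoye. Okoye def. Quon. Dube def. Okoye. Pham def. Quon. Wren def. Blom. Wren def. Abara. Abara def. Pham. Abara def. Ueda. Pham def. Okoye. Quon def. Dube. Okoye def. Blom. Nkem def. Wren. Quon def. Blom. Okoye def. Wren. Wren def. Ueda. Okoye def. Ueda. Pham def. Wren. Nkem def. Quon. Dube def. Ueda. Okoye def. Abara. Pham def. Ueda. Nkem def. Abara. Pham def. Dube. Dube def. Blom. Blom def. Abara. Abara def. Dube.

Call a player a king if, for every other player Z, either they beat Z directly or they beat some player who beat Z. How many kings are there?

5

Okoye reaches everyone (king).
Abara cannot reach Nkem in two steps.
Blom reaches everyone (king).
Wren cannot reach Quon in two steps.
Dube cannot reach Pham in two steps.
Nkem reaches everyone (king).
Ueda cannot reach Okoye, Wren, Dube, Quon, Pham in two steps.
Quon reaches everyone (king).
Pham reaches everyone (king).
Kings: Okoye, Blom, Nkem, Quon, Pham — 5.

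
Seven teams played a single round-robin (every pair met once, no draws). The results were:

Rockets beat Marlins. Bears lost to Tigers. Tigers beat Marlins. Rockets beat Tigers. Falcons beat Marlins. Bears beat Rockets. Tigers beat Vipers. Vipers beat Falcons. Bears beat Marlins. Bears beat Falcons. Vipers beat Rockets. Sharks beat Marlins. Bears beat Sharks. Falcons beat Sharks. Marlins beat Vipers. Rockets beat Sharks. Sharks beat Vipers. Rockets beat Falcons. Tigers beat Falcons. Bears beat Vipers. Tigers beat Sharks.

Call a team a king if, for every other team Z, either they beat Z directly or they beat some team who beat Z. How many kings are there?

Falcons cannot reach Bears, Tigers, Rockets in two steps.
Bears reaches everyone (king).
Marlins cannot reach Bears, Sharks, Tigers in two steps.
Sharks cannot reach Bears, Tigers in two steps.
Tigers reaches everyone (king).
Rockets reaches everyone (king).
Vipers cannot reach Bears in two steps.
Kings: Bears, Tigers, Rockets — 3.

3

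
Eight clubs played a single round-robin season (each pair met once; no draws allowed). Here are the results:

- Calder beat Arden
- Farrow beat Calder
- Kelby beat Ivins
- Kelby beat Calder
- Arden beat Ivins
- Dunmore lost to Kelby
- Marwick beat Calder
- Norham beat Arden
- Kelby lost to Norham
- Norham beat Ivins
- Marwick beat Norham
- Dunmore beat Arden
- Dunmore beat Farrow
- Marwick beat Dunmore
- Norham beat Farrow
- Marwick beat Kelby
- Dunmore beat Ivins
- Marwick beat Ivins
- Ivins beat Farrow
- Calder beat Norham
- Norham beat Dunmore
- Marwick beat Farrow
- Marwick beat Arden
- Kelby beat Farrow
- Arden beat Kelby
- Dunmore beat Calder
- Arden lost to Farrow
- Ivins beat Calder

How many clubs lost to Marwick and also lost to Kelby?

4

Marwick beat: Calder, Ivins, Farrow, Kelby, Dunmore, Norham, Arden.
Kelby beat: Calder, Ivins, Farrow, Dunmore.
Both beat: Calder, Ivins, Farrow, Dunmore — 4.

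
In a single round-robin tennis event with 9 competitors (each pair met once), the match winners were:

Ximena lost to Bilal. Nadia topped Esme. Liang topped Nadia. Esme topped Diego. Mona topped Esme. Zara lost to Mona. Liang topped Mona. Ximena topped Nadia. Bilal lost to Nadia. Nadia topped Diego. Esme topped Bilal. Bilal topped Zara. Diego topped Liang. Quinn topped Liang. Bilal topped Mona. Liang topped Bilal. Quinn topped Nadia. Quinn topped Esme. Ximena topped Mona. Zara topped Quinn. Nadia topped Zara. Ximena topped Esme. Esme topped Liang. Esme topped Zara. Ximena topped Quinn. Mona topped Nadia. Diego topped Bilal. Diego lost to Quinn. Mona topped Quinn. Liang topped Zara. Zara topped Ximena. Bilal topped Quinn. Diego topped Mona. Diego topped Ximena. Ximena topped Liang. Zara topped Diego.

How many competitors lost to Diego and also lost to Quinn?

Diego beat: Mona, Liang, Bilal, Ximena.
Quinn beat: Liang, Nadia, Diego, Esme.
Both beat: Liang — 1.

1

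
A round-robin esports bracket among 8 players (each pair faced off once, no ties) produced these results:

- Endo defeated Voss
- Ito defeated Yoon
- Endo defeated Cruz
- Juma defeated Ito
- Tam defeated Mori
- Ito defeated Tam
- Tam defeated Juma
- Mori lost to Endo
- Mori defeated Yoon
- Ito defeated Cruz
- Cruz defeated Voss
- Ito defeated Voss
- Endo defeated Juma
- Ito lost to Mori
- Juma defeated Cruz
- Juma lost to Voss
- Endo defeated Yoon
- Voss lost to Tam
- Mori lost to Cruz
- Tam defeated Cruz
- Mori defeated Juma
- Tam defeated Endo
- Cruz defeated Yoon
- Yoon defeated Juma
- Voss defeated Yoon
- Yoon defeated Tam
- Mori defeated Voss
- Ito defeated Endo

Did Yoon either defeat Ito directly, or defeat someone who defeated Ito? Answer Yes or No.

Yoon did not beat Ito directly.
Yoon beat Tam, Juma. Of those, Juma beat Ito.

Yes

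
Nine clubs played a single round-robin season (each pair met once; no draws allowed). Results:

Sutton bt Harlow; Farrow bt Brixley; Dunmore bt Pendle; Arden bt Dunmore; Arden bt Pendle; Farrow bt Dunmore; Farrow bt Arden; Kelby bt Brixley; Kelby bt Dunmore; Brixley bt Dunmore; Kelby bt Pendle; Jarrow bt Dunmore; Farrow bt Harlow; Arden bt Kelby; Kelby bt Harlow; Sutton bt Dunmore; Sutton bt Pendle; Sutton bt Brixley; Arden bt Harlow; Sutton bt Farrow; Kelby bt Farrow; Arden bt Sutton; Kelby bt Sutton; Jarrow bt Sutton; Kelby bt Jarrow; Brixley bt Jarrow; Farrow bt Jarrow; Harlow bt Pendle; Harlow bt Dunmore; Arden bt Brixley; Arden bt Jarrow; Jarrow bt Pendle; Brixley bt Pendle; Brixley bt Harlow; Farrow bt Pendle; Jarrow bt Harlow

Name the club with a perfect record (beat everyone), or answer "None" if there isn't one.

Highest win total is Kelby with 7 (out of 8 possible).
Kelby lost to Arden, so no club went undefeated.

None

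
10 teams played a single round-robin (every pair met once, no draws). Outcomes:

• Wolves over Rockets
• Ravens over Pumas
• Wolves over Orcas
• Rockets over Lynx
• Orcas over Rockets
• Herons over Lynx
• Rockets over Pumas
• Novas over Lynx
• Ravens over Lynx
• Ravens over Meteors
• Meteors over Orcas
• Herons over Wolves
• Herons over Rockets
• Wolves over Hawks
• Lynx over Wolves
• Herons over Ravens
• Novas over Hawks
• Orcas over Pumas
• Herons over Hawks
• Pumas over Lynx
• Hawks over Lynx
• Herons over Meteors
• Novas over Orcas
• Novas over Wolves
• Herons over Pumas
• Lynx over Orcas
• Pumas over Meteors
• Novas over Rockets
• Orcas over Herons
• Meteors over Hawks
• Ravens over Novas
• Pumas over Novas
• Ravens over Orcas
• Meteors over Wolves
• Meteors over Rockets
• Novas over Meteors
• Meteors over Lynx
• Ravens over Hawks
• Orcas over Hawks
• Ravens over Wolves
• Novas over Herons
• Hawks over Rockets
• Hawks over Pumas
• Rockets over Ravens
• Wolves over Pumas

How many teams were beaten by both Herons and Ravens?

Herons beat: Rockets, Pumas, Hawks, Ravens, Lynx, Meteors, Wolves.
Ravens beat: Novas, Pumas, Hawks, Lynx, Meteors, Orcas, Wolves.
Both beat: Pumas, Hawks, Lynx, Meteors, Wolves — 5.

5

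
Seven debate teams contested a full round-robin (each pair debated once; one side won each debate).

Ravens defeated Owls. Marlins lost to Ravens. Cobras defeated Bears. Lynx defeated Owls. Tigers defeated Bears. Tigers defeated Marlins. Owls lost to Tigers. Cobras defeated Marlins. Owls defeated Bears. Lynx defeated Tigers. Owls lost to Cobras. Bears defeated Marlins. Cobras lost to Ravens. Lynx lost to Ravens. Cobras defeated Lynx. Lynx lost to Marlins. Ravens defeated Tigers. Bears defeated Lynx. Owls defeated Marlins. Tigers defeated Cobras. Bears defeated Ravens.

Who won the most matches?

Win totals: Cobras 4, Marlins 1, Lynx 2, Tigers 4, Owls 2, Ravens 5, Bears 3.
Ravens leads with 5 wins (next highest: 4).

Ravens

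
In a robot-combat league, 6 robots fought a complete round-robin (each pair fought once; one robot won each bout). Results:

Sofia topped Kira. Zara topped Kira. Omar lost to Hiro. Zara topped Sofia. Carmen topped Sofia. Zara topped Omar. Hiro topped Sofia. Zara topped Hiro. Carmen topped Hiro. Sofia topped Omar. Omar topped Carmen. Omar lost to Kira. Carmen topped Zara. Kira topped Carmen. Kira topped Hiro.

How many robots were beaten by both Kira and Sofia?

Kira beat: Carmen, Hiro, Omar.
Sofia beat: Kira, Omar.
Both beat: Omar — 1.

1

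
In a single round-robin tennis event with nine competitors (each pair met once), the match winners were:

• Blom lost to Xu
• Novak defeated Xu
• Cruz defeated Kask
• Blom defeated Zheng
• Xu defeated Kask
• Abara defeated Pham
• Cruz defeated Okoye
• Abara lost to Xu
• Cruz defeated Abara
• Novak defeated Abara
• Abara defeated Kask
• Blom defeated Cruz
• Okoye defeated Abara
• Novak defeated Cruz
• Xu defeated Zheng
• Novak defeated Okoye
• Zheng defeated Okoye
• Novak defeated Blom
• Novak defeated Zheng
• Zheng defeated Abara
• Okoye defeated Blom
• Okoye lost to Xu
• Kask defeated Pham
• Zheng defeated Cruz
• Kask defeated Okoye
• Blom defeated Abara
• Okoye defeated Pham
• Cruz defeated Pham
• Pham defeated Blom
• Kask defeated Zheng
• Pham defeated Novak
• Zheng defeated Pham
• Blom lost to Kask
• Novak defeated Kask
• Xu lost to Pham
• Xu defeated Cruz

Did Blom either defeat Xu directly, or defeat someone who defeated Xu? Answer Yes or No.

No

Blom did not beat Xu directly.
Blom beat Cruz, Zheng, Abara, but each of them lost to Xu. No two-step path.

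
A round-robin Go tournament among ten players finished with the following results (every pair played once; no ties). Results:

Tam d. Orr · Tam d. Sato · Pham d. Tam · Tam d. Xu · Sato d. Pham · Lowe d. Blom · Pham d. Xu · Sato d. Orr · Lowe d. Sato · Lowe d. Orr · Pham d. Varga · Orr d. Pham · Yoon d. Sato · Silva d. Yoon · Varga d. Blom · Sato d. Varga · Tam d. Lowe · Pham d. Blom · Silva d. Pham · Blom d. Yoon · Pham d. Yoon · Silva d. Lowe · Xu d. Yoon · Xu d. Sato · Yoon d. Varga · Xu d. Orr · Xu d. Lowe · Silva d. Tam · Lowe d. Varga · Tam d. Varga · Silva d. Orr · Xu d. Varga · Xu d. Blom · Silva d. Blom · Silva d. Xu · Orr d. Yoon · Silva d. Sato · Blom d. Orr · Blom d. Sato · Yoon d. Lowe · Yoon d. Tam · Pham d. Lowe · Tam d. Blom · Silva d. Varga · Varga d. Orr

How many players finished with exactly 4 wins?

2

Win totals: Silva 9, Tam 6, Blom 3, Orr 2, Pham 6, Sato 3, Yoon 4, Varga 2, Xu 6, Lowe 4.
Exactly 4: Yoon, Lowe — 2 players.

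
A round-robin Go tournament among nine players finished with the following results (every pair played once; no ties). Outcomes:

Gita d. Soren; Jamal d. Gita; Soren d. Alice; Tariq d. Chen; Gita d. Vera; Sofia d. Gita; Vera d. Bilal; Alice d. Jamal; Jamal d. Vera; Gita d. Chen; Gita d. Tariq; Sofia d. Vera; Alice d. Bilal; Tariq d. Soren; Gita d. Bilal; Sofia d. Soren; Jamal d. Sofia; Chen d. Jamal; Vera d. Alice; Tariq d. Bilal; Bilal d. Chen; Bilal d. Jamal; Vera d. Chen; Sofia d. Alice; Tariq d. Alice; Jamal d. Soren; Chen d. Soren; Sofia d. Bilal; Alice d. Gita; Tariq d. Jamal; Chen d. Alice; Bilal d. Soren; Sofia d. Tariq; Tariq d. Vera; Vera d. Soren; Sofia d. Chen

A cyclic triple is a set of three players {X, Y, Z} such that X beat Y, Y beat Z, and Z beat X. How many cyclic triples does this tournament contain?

17

Win totals: Alice 3, Jamal 4, Vera 4, Gita 5, Soren 1, Chen 3, Sofia 7, Bilal 3, Tariq 6.
A player with w wins dominates both others in C(w,2) triples; summing gives 3 + 6 + 6 + 10 + 0 + 3 + 21 + 3 + 15 = 67 transitive triples.
Total triples C(9,3) = 84, so cyclic triples = 84 − 67 = 17.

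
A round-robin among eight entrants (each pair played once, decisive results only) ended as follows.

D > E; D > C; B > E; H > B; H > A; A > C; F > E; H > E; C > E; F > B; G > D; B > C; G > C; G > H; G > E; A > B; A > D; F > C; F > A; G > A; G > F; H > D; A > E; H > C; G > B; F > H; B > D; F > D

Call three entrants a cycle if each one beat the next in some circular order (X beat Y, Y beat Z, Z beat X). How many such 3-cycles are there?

Win totals: A 4, B 3, C 1, D 2, E 0, F 6, G 7, H 5.
An entrant with w wins dominates both others in C(w,2) triples; summing gives 6 + 3 + 0 + 1 + 0 + 15 + 21 + 10 = 56 transitive triples.
Total triples C(8,3) = 56, so cyclic triples = 56 − 56 = 0.

0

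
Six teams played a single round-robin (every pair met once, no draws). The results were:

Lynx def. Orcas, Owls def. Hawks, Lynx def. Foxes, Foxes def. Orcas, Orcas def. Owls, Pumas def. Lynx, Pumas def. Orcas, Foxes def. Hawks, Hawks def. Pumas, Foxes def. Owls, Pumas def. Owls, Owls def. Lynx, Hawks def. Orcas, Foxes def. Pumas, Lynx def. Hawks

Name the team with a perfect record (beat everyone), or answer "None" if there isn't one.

Highest win total is Foxes with 4 (out of 5 possible).
Foxes lost to Lynx, so no team went undefeated.

None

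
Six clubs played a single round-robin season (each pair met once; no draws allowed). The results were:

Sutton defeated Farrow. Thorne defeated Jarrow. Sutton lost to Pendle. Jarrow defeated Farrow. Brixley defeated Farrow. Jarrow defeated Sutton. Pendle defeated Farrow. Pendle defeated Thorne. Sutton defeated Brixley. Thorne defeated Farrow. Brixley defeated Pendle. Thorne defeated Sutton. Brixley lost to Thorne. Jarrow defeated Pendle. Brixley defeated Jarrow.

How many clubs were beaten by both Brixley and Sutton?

1

Brixley beat: Pendle, Jarrow, Farrow.
Sutton beat: Brixley, Farrow.
Both beat: Farrow — 1.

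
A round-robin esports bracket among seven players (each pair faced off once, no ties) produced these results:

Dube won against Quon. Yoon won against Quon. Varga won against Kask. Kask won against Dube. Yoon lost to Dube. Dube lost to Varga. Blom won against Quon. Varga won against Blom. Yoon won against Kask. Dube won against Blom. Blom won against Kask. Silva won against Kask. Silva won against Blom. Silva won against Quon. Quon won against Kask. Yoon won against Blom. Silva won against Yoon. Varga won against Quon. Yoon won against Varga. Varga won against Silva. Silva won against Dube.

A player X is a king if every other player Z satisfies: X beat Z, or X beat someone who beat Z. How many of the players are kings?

3

Quon cannot reach Varga, Yoon, Blom, Silva in two steps.
Dube cannot reach Silva in two steps.
Varga reaches everyone (king).
Yoon reaches everyone (king).
Blom cannot reach Varga, Yoon, Silva in two steps.
Silva reaches everyone (king).
Kask cannot reach Varga, Silva in two steps.
Kings: Varga, Yoon, Silva — 3.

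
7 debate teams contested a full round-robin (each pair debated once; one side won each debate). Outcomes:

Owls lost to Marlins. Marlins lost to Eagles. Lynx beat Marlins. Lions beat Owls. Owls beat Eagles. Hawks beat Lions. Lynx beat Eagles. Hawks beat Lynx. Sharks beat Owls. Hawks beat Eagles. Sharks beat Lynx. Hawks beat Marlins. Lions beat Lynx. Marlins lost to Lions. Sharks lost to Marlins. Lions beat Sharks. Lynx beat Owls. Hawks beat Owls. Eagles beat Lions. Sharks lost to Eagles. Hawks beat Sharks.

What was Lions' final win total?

4

Lions' results: beat Owls, Sharks, Marlins, Lynx; lost to Eagles, Hawks.
That is 4 wins.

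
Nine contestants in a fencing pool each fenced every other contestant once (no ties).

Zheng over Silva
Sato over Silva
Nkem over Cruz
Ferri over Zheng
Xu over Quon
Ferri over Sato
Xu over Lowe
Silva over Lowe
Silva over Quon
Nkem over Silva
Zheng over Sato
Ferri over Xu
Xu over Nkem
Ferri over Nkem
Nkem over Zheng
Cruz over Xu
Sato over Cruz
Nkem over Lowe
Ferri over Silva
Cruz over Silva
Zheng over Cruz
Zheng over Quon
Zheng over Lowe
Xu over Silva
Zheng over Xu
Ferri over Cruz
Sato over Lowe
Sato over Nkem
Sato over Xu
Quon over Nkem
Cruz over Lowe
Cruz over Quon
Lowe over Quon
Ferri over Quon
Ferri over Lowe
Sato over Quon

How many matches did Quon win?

1

Quon's results: beat Nkem; lost to Silva, Cruz, Lowe, Sato, Xu, Ferri, Zheng.
That is 1 win.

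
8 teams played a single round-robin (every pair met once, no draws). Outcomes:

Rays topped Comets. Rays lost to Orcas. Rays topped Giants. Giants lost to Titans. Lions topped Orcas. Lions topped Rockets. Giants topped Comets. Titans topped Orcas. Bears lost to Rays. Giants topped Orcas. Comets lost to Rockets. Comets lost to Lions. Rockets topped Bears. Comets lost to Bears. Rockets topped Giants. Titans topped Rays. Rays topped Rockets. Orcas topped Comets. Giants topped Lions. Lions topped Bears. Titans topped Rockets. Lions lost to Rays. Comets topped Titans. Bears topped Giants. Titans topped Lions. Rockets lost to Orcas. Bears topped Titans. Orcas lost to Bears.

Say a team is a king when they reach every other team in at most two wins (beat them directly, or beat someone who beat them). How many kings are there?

Rockets cannot reach Rays in two steps.
Bears reaches everyone (king).
Orcas reaches everyone (king).
Titans reaches everyone (king).
Lions reaches everyone (king).
Comets cannot reach Bears in two steps.
Rays reaches everyone (king).
Giants reaches everyone (king).
Kings: Bears, Orcas, Titans, Lions, Rays, Giants — 6.

6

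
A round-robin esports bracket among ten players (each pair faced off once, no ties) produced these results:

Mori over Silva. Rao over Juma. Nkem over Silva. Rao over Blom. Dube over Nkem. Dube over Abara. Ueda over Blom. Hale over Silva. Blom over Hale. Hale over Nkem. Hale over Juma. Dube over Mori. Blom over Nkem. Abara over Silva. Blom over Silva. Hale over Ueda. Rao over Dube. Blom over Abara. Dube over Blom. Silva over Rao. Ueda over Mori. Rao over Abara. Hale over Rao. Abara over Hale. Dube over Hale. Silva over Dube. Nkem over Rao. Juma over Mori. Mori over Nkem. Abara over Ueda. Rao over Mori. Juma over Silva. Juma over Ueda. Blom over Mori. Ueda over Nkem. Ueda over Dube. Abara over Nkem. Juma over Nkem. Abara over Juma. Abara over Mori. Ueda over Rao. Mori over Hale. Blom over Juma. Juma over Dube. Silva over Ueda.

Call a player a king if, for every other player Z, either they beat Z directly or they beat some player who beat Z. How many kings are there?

8

Blom reaches everyone (king).
Hale reaches everyone (king).
Mori cannot reach Blom, Abara in two steps.
Abara reaches everyone (king).
Juma reaches everyone (king).
Nkem cannot reach Hale in two steps.
Silva reaches everyone (king).
Dube reaches everyone (king).
Rao reaches everyone (king).
Ueda reaches everyone (king).
Kings: Blom, Hale, Abara, Juma, Silva, Dube, Rao, Ueda — 8.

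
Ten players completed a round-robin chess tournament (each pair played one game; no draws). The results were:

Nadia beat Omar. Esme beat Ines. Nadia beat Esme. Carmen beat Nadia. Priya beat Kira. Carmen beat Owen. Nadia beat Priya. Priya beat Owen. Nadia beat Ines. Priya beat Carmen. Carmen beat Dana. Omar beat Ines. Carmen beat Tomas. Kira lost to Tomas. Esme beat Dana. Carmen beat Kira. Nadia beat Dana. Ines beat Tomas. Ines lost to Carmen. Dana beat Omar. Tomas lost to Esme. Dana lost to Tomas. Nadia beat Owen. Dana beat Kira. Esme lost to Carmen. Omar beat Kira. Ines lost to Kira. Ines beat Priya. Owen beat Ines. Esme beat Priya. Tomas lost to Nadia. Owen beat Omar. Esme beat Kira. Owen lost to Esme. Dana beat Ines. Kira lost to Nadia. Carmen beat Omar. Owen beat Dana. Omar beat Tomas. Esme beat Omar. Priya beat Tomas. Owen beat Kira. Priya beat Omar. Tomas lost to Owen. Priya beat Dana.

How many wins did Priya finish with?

6

Priya's results: beat Omar, Kira, Dana, Carmen, Owen, Tomas; lost to Ines, Nadia, Esme.
That is 6 wins.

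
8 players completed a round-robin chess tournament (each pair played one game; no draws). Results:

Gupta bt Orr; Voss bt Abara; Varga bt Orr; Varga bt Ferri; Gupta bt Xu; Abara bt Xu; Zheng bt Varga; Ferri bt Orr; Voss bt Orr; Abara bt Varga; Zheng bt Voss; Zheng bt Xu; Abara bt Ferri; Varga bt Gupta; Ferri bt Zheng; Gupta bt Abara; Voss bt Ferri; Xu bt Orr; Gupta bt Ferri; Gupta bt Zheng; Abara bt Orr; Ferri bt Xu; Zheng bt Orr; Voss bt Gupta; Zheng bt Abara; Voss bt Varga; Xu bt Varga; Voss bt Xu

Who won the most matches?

Voss

Win totals: Varga 3, Gupta 5, Voss 6, Abara 4, Orr 0, Ferri 3, Xu 2, Zheng 5.
Voss leads with 6 wins (next highest: 5).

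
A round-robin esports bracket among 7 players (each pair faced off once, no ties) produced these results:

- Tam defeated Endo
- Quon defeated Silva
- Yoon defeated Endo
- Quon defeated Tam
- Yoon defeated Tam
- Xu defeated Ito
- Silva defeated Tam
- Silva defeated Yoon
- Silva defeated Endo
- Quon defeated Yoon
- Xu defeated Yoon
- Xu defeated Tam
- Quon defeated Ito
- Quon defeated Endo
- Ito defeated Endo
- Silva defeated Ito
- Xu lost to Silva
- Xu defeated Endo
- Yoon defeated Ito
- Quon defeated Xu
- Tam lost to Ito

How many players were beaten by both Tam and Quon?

Tam beat: Endo.
Quon beat: Xu, Silva, Yoon, Endo, Tam, Ito.
Both beat: Endo — 1.

1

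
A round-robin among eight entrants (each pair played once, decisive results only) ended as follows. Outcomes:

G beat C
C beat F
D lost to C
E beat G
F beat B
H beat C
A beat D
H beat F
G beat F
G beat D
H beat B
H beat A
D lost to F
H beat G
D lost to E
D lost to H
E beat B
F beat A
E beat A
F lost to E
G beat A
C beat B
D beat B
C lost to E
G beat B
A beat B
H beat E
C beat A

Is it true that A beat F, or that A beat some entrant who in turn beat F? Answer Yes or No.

No

A did not beat F directly.
A beat B, D, but each of them lost to F. No two-step path.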